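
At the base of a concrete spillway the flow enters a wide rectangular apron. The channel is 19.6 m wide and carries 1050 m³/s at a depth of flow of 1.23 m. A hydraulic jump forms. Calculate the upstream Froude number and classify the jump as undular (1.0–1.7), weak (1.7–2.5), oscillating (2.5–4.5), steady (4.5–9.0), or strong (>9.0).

q = Q/b = 1050/19.6 = 53.6 m²/s; V₁ = q/y₁ = 43.6 m/s. Fr₁ = V₁/√(g·y₁) = 12.5.
Fr₁ = 12.5 lies in the strong range.

Fr₁ = 12.5; strong jump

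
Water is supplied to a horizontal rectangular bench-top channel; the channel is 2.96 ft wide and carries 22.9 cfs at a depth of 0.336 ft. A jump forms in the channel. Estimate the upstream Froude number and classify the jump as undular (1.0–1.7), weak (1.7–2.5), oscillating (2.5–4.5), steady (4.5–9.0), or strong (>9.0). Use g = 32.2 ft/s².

Fr₁ = 7.00; steady jump

q = Q/b = 22.9/2.96 = 7.74 ft²/s; V₁ = q/y₁ = 23.0 ft/s. Fr₁ = V₁/√(g·y₁) = 7.00.
Fr₁ = 7.00 lies in the steady range.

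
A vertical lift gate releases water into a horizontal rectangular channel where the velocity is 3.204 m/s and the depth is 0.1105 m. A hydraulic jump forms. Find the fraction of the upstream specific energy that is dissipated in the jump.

Fr₁ = V₁/√(g·y₁) = 3.204/√(9.81×0.1105) = 3.077.
Sequent-depth ratio: y₂/y₁ = ½[√(1 + 8Fr₁²) − 1] = ½[√76.761 − 1] = 3.881.
y₂ = 3.881 × 0.1105 = 0.4288 m.
E₁ = y₁ + V₁²/2g = 0.6337 m. ΔE = (y₂ − y₁)³/(4y₁y₂) = 0.1702 m. ΔE/E₁ = 0.1702/0.6337 = 0.269.

ΔE/E₁ = 0.269 (26.9%)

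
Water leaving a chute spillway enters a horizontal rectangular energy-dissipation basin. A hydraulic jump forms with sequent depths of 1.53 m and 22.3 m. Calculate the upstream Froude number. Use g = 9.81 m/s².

Fr₁ = 10.7

For a rectangular channel the momentum equation gives q² = ½·g·y₁·y₂·(y₁ + y₂) = ½×9.81×1.53×22.3×23.8 = 3988.
q = √3988 = 63.2 m²/s.
V₁ = q/y₁ = 41.3 m/s; Fr₁ = V₁/√(g·y₁) = 10.7.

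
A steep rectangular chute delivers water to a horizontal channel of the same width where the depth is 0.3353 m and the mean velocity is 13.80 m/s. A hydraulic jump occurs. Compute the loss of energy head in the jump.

Fr₁ = V₁/√(g·y₁) = 13.80/√(9.81×0.3353) = 7.609.
By Bélanger, y₂/y₁ = ½[√(1 + 8Fr₁²) − 1] = ½[√464.18 − 1] = 10.27.
y₂ = 10.27 × 0.3353 = 3.444 m.
Head loss: ΔE = (y₂ − y₁)³/(4y₁y₂) = (3.444 − 0.3353)³/(4×0.3353×3.444) = 30.05/4.620 = 6.505 m.

ΔE = 6.505 m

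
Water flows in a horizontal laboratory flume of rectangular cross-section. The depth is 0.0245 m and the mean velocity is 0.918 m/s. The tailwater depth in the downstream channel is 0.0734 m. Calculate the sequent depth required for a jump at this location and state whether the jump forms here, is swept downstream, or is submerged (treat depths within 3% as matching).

y₂ = 0.0538 m; the jump is submerged

Fr₁ = V₁/√(g·y₁) = 0.918/√(9.81×0.0245) = 1.87.
Bélanger equation: y₂/y₁ = ½[√(1 + 8Fr₁²) − 1] = ½[√29.05 − 1] = 2.19.
y₂ = 2.19 × 0.0245 = 0.0538 m.
Tailwater y_tw = 0.0734 m: y_tw > y₂, so the jump is submerged.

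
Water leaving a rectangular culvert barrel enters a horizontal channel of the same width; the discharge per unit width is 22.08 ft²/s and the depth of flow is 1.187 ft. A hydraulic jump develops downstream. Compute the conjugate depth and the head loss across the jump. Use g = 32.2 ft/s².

y₂ = 4.492 ft; ΔE = 1.693 ft

V₁ = q/y₁ = 22.08/1.187 = 18.60 ft/s. Fr₁ = V₁/√(g·y₁) = 18.60/√(32.2×1.187) = 3.009.
Conjugate-depth relation: y₂/y₁ = ½[√(1 + 8Fr₁²) − 1] = ½[√73.424 − 1] = 3.784.
y₂ = 3.784 × 1.187 = 4.492 ft.
V₂ = q/y₂ = 22.08/4.492 = 4.915 ft/s. E₁ = y₁ + V₁²/2g = 6.560 ft; E₂ = y₂ + V₂²/2g = 4.867 ft. ΔE = E₁ − E₂ = 1.693 ft.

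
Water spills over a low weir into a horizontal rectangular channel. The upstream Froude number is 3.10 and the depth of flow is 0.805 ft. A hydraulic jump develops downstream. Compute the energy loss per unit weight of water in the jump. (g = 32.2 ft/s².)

Fr₁ = 3.10 (given).
Conjugate-depth relation: y₂/y₁ = ½[√(1 + 8Fr₁²) − 1] = ½[√77.88 − 1] = 3.91.
y₂ = 3.91 × 0.805 = 3.15 ft.
V₁ = Fr₁·√(g·y₁) = 3.10×√(32.2×0.805) = 15.8 ft/s; q = V₁·y₁ = 12.7 ft²/s. V₂ = q/y₂ = 12.7/3.15 = 4.03 ft/s. E₁ = y₁ + V₁²/2g = 4.67 ft; E₂ = y₂ + V₂²/2g = 3.40 ft. ΔE = E₁ − E₂ = 1.27 ft.

ΔE = 1.27 ft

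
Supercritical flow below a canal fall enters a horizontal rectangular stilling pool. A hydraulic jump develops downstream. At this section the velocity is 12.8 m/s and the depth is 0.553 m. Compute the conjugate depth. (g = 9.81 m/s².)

Fr₁ = V₁/√(g·y₁) = 12.8/√(9.81×0.553) = 5.50.
Sequent-depth ratio: y₂/y₁ = ½[√(1 + 8Fr₁²) − 1] = ½[√242.6 − 1] = 7.29.
y₂ = 7.29 × 0.553 = 4.03 m.

y₂ = 4.03 m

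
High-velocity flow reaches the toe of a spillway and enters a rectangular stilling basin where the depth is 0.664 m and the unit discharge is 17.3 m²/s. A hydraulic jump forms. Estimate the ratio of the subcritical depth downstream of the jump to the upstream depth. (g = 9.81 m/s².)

V₁ = q/y₁ = 17.3/0.664 = 26.1 m/s. Fr₁ = V₁/√(g·y₁) = 26.1/√(9.81×0.664) = 10.2.
Sequent-depth ratio: y₂/y₁ = ½[√(1 + 8Fr₁²) − 1] = ½[√834.7 − 1] = 13.9.

y₂/y₁ = 13.9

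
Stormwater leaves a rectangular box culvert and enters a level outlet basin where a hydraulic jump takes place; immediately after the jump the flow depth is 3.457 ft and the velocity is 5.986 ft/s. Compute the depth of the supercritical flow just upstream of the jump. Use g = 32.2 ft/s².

y₁ = 1.540 ft

Fr₂ = V₂/√(g·y₂) = 5.986/√(32.2×3.457) = 0.5674.
Applying the sequent-depth relation in reverse, y₁/y₂ = ½[√(1 + 8Fr₂²) − 1] = ½[√3.5752 − 1] = 0.4454.
y₁ = 0.4454 × 3.457 = 1.540 ft.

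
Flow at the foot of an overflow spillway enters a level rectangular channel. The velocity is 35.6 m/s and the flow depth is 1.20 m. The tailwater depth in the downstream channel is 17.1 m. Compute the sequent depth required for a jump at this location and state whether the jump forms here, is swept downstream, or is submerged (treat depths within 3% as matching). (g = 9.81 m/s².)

y₂ = 17.0 m; the jump forms here

Fr₁ = V₁/√(g·y₁) = 35.6/√(9.81×1.20) = 10.4.
Bélanger equation: y₂/y₁ = ½[√(1 + 8Fr₁²) − 1] = ½[√862.3 − 1] = 14.2.
y₂ = 14.2 × 1.20 = 17.0 m.
Tailwater y_tw = 17.1 m: y_tw ≈ y₂, so the jump forms here.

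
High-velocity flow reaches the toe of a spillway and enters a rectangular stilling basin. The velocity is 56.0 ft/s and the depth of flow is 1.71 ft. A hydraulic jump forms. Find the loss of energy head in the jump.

ΔE = 32.5 ft

Fr₁ = V₁/√(g·y₁) = 56.0/√(32.2×1.71) = 7.55.
Bélanger equation: y₂/y₁ = ½[√(1 + 8Fr₁²) − 1] = ½[√456.6 − 1] = 10.2.
y₂ = 10.2 × 1.71 = 17.4 ft.
Head loss: ΔE = (y₂ − y₁)³/(4y₁y₂) = (17.4 − 1.71)³/(4×1.71×17.4) = 3874/119 = 32.5 ft.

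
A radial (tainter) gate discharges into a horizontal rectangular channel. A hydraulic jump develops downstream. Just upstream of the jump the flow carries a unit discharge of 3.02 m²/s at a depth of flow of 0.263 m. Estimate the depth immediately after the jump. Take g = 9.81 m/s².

V₁ = q/y₁ = 3.02/0.263 = 11.5 m/s. Fr₁ = V₁/√(g·y₁) = 11.5/√(9.81×0.263) = 7.15.
Bélanger equation: y₂/y₁ = ½[√(1 + 8Fr₁²) − 1] = ½[√409.9 − 1] = 9.62.
y₂ = 9.62 × 0.263 = 2.53 m.

y₂ = 2.53 m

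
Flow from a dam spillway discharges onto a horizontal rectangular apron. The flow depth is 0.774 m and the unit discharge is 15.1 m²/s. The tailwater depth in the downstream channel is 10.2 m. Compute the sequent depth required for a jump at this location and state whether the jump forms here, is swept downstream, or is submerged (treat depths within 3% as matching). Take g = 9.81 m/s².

V₁ = q/y₁ = 15.1/0.774 = 19.5 m/s. Fr₁ = V₁/√(g·y₁) = 19.5/√(9.81×0.774) = 7.08.
From the momentum equation for a rectangular channel, y₂/y₁ = ½[√(1 + 8Fr₁²) − 1] = ½[√402.0 − 1] = 9.53.
y₂ = 9.53 × 0.774 = 7.37 m.
Tailwater y_tw = 10.2 m: y_tw > y₂, so the jump is submerged.

y₂ = 7.37 m; the jump is submerged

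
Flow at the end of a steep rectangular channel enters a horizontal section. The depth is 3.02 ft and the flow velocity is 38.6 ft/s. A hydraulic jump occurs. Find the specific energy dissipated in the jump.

ΔE = 9.98 ft

Fr₁ = V₁/√(g·y₁) = 38.6/√(32.2×3.02) = 3.91.
By Bélanger, y₂/y₁ = ½[√(1 + 8Fr₁²) − 1] = ½[√123.6 − 1] = 5.06.
y₂ = 5.06 × 3.02 = 15.3 ft.
Head loss: ΔE = (y₂ − y₁)³/(4y₁y₂) = (15.3 − 3.02)³/(4×3.02×15.3) = 1841/185 = 9.98 ft.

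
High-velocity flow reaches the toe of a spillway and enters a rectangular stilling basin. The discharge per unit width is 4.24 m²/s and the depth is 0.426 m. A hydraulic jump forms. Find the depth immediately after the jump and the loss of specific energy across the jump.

y₂ = 2.73 m; ΔE = 2.62 m

V₁ = q/y₁ = 4.24/0.426 = 9.95 m/s. Fr₁ = V₁/√(g·y₁) = 9.95/√(9.81×0.426) = 4.87.
From the momentum equation for a rectangular channel, y₂/y₁ = ½[√(1 + 8Fr₁²) − 1] = ½[√190.6 − 1] = 6.40.
y₂ = 6.40 × 0.426 = 2.73 m.
Head loss: ΔE = (y₂ − y₁)³/(4y₁y₂) = (2.73 − 0.426)³/(4×0.426×2.73) = 12.2/4.65 = 2.62 m.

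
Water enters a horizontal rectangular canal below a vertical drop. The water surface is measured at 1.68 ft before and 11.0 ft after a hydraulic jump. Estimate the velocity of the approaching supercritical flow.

V₁ = 36.6 ft/s

For a rectangular channel the momentum equation gives q² = ½·g·y₁·y₂·(y₁ + y₂) = ½×32.2×1.68×11.0×12.7 = 3773.
q = √3773 = 61.4 ft²/s.
V₁ = q/y₁ = 61.4/1.68 = 36.6 ft/s.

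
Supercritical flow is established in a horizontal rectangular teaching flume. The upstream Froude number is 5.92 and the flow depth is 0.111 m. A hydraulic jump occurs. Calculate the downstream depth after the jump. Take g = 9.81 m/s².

y₂ = 0.875 m

Fr₁ = 5.92 (given).
Sequent-depth ratio: y₂/y₁ = ½[√(1 + 8Fr₁²) − 1] = ½[√281.4 − 1] = 7.89.
y₂ = 7.89 × 0.111 = 0.875 m.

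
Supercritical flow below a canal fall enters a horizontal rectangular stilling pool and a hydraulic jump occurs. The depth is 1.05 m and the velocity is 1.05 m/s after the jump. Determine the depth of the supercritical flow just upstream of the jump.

y₁ = 0.190 m

Fr₂ = V₂/√(g·y₂) = 1.05/√(9.81×1.05) = 0.327.
Applying the sequent-depth relation in reverse, y₁/y₂ = ½[√(1 + 8Fr₂²) − 1] = ½[√1.856 − 1] = 0.181.
y₁ = 0.181 × 1.05 = 0.190 m.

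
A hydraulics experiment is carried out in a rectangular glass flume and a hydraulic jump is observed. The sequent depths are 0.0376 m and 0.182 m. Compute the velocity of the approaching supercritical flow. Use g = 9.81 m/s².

V₁ = 2.28 m/s

For a rectangular channel the momentum equation gives q² = ½·g·y₁·y₂·(y₁ + y₂) = ½×9.81×0.0376×0.182×0.220 = 0.00737.
q = √0.00737 = 0.0859 m²/s.
V₁ = q/y₁ = 0.0859/0.0376 = 2.28 m/s.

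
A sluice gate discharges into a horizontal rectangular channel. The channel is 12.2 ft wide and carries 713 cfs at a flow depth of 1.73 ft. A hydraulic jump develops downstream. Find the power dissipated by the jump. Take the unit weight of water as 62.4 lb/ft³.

P = 704 hp

q = Q/b = 713/12.2 = 58.4 ft²/s; V₁ = q/y₁ = 33.8 ft/s. Fr₁ = V₁/√(g·y₁) = 4.53.
Conjugate-depth relation: y₂/y₁ = ½[√(1 + 8Fr₁²) − 1] = ½[√164.9 − 1] = 5.92.
y₂ = 5.92 × 1.73 = 10.2 ft.
V₂ = q/y₂ = 58.4/10.2 = 5.71 ft/s. E₁ = y₁ + V₁²/2g = 19.5 ft; E₂ = y₂ + V₂²/2g = 10.7 ft. ΔE = E₁ − E₂ = 8.70 ft.
P = γ·Q·ΔE/550 = 62.4 × 713 × 8.70 / 550 = 704 hp.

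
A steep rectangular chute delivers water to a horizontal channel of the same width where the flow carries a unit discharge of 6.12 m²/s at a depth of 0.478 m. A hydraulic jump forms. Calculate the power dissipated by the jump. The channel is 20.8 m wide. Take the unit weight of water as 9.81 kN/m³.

V₁ = q/y₁ = 6.12/0.478 = 12.8 m/s. Fr₁ = V₁/√(g·y₁) = 12.8/√(9.81×0.478) = 5.91.
Bélanger equation: y₂/y₁ = ½[√(1 + 8Fr₁²) − 1] = ½[√280.7 − 1] = 7.88.
y₂ = 7.88 × 0.478 = 3.76 m.
Head loss: ΔE = (y₂ − y₁)³/(4y₁y₂) = (3.76 − 0.478)³/(4×0.478×3.76) = 35.5/7.20 = 4.93 m.
Q = q·b = 6.12 × 20.8 = 127 m³/s. P = γ·Q·ΔE = 9.81 × 127 × 4.93 = 6161 kW.

P = 6161 kW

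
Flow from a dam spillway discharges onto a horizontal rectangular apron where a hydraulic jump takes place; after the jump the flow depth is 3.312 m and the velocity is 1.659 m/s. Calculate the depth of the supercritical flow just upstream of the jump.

y₁ = 0.4889 m

Fr₂ = V₂/√(g·y₂) = 1.659/√(9.81×3.312) = 0.2910.
Applying the sequent-depth relation in reverse, y₁/y₂ = ½[√(1 + 8Fr₂²) − 1] = ½[√1.6777 − 1] = 0.1476.
y₁ = 0.1476 × 3.312 = 0.4889 m.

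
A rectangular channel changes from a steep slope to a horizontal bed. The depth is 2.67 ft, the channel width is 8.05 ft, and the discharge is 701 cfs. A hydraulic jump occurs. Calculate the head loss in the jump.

q = Q/b = 701/8.05 = 87.1 ft²/s; V₁ = q/y₁ = 32.6 ft/s. Fr₁ = V₁/√(g·y₁) = 3.52.
Conjugate-depth relation: y₂/y₁ = ½[√(1 + 8Fr₁²) − 1] = ½[√99.98 − 1] = 4.50.
y₂ = 4.50 × 2.67 = 12.0 ft.
Head loss: ΔE = (y₂ − y₁)³/(4y₁y₂) = (12.0 − 2.67)³/(4×2.67×12.0) = 816/128 = 6.36 ft.

ΔE = 6.36 ft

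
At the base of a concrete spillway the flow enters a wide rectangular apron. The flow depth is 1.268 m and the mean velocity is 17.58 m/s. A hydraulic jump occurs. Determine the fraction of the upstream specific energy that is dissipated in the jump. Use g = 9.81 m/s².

ΔE/E₁ = 0.489 (48.9%)

Fr₁ = V₁/√(g·y₁) = 17.58/√(9.81×1.268) = 4.985.
Conjugate-depth relation: y₂/y₁ = ½[√(1 + 8Fr₁²) − 1] = ½[√199.76 − 1] = 6.567.
y₂ = 6.567 × 1.268 = 8.327 m.
E₁ = y₁ + V₁²/2g = 17.02 m. ΔE = (y₂ − y₁)³/(4y₁y₂) = 8.328 m. ΔE/E₁ = 8.328/17.02 = 0.489.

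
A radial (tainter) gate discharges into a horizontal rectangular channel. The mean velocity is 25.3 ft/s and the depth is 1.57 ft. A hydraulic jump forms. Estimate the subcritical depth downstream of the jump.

Fr₁ = V₁/√(g·y₁) = 25.3/√(32.2×1.57) = 3.56.
By Bélanger, y₂/y₁ = ½[√(1 + 8Fr₁²) − 1] = ½[√102.3 − 1] = 4.56.
y₂ = 4.56 × 1.57 = 7.15 ft.

y₂ = 7.15 ft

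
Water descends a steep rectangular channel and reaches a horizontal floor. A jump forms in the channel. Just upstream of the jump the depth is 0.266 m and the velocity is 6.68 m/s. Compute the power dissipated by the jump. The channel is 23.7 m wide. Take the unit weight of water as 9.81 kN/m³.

P = 427 kW

Fr₁ = V₁/√(g·y₁) = 6.68/√(9.81×0.266) = 4.14.
Sequent-depth ratio: y₂/y₁ = ½[√(1 + 8Fr₁²) − 1] = ½[√137.8 − 1] = 5.37.
y₂ = 5.37 × 0.266 = 1.43 m.
Head loss: ΔE = (y₂ − y₁)³/(4y₁y₂) = (1.43 − 0.266)³/(4×0.266×1.43) = 1.57/1.52 = 1.03 m.
q = V₁·y₁ = 6.68 × 0.266 = 1.78 m²/s. Q = q·b = 1.78 × 23.7 = 42.1 m³/s. P = γ·Q·ΔE = 9.81 × 42.1 × 1.03 = 427 kW.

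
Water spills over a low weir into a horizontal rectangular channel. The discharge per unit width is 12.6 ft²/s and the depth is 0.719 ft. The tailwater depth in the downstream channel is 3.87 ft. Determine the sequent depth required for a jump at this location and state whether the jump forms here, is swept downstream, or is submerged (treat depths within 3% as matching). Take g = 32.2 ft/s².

V₁ = q/y₁ = 12.6/0.719 = 17.5 ft/s. Fr₁ = V₁/√(g·y₁) = 17.5/√(32.2×0.719) = 3.64.
Bélanger equation: y₂/y₁ = ½[√(1 + 8Fr₁²) − 1] = ½[√107.1 − 1] = 4.67.
y₂ = 4.67 × 0.719 = 3.36 ft.
Tailwater y_tw = 3.87 ft: y_tw > y₂, so the jump is submerged.

y₂ = 3.36 ft; the jump is submerged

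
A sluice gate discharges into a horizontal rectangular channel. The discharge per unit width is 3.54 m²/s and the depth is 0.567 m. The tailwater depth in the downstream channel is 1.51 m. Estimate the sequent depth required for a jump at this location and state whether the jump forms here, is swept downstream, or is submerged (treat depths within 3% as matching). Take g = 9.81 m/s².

y₂ = 1.86 m; the jump is swept downstream

V₁ = q/y₁ = 3.54/0.567 = 6.24 m/s. Fr₁ = V₁/√(g·y₁) = 6.24/√(9.81×0.567) = 2.65.
Sequent-depth ratio: y₂/y₁ = ½[√(1 + 8Fr₁²) − 1] = ½[√57.06 − 1] = 3.28.
y₂ = 3.28 × 0.567 = 1.86 m.
Tailwater y_tw = 1.51 m: y_tw < y₂, so the jump is swept downstream.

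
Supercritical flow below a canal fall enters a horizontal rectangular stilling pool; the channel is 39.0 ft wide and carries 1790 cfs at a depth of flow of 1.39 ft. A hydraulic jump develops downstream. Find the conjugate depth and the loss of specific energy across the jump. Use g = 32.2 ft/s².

y₂ = 9.03 ft; ΔE = 8.89 ft

q = Q/b = 1790/39.0 = 45.9 ft²/s; V₁ = q/y₁ = 33.0 ft/s. Fr₁ = V₁/√(g·y₁) = 4.94.
Bélanger equation: y₂/y₁ = ½[√(1 + 8Fr₁²) − 1] = ½[√195.9 − 1] = 6.50.
y₂ = 6.50 × 1.39 = 9.03 ft.
Head loss: ΔE = (y₂ − y₁)³/(4y₁y₂) = (9.03 − 1.39)³/(4×1.39×9.03) = 446/50.2 = 8.89 ft.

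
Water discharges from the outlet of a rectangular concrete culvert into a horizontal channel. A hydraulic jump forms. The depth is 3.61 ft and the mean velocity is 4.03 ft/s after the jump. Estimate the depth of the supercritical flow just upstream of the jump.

y₁ = 0.822 ft

Fr₂ = V₂/√(g·y₂) = 4.03/√(32.2×3.61) = 0.374.
Applying the sequent-depth relation in reverse, y₁/y₂ = ½[√(1 + 8Fr₂²) − 1] = ½[√2.118 − 1] = 0.228.
y₁ = 0.228 × 3.61 = 0.822 ft.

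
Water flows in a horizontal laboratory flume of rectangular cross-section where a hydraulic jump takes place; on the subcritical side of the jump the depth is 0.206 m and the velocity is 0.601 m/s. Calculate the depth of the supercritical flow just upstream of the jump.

y₁ = 0.0576 m

Fr₂ = V₂/√(g·y₂) = 0.601/√(9.81×0.206) = 0.423.
The Bélanger relation is symmetric: y₁/y₂ = ½[√(1 + 8Fr₂²) − 1] = ½[√2.430 − 1] = 0.279.
y₁ = 0.279 × 0.206 = 0.0576 m.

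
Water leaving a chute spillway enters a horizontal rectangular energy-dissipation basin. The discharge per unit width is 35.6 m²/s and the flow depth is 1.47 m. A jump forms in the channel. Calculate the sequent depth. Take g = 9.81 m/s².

y₂ = 12.5 m

V₁ = q/y₁ = 35.6/1.47 = 24.2 m/s. Fr₁ = V₁/√(g·y₁) = 24.2/√(9.81×1.47) = 6.38.
Conjugate-depth relation: y₂/y₁ = ½[√(1 + 8Fr₁²) − 1] = ½[√326.4 − 1] = 8.53.
y₂ = 8.53 × 1.47 = 12.5 m.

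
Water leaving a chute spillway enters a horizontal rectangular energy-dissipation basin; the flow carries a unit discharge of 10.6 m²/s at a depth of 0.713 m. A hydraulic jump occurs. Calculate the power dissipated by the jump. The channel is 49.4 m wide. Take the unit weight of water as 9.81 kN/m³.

P = 33149 kW

V₁ = q/y₁ = 10.6/0.713 = 14.9 m/s. Fr₁ = V₁/√(g·y₁) = 14.9/√(9.81×0.713) = 5.62.
Sequent-depth ratio: y₂/y₁ = ½[√(1 + 8Fr₁²) − 1] = ½[√253.8 − 1] = 7.47.
y₂ = 7.47 × 0.713 = 5.32 m.
Head loss: ΔE = (y₂ − y₁)³/(4y₁y₂) = (5.32 − 0.713)³/(4×0.713×5.32) = 98.0/15.2 = 6.45 m.
Q = q·b = 10.6 × 49.4 = 524 m³/s. P = γ·Q·ΔE = 9.81 × 524 × 6.45 = 33149 kW.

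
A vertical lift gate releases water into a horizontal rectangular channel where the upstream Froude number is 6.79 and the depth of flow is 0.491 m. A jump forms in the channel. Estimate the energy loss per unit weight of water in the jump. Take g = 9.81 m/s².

ΔE = 7.20 m

Fr₁ = 6.79 (given).
Bélanger equation: y₂/y₁ = ½[√(1 + 8Fr₁²) − 1] = ½[√369.8 − 1] = 9.12.
y₂ = 9.12 × 0.491 = 4.48 m.
V₁ = Fr₁·√(g·y₁) = 6.79×√(9.81×0.491) = 14.9 m/s; q = V₁·y₁ = 7.32 m²/s. V₂ = q/y₂ = 7.32/4.48 = 1.63 m/s. E₁ = y₁ + V₁²/2g = 11.8 m; E₂ = y₂ + V₂²/2g = 4.61 m. ΔE = E₁ − E₂ = 7.20 m.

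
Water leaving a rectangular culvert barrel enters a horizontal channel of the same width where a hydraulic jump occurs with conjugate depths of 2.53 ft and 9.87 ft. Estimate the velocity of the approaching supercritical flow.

For a rectangular channel the momentum equation gives q² = ½·g·y₁·y₂·(y₁ + y₂) = ½×32.2×2.53×9.87×12.4 = 4985.
q = √4985 = 70.6 ft²/s.
V₁ = q/y₁ = 70.6/2.53 = 27.9 ft/s.

V₁ = 27.9 ft/s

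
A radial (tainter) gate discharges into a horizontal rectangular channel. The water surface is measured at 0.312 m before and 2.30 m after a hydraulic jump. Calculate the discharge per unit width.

q = 3.03 m²/s

For a rectangular channel the momentum equation gives q² = ½·g·y₁·y₂·(y₁ + y₂) = ½×9.81×0.312×2.30×2.61 = 9.19.
q = √9.19 = 3.03 m²/s.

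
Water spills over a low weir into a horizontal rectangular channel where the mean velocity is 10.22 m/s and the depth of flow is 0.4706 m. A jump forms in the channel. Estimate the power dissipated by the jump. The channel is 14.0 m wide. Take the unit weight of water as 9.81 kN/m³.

P = 1796 kW

Fr₁ = V₁/√(g·y₁) = 10.22/√(9.81×0.4706) = 4.757.
Bélanger equation: y₂/y₁ = ½[√(1 + 8Fr₁²) − 1] = ½[√182.00 − 1] = 6.245.
y₂ = 6.245 × 0.4706 = 2.939 m.
q = V₁·y₁ = 10.22 × 0.4706 = 4.810 m²/s. V₂ = q/y₂ = 4.810/2.939 = 1.636 m/s. E₁ = y₁ + V₁²/2g = 5.794 m; E₂ = y₂ + V₂²/2g = 3.076 m. ΔE = E₁ − E₂ = 2.719 m.
Q = q·b = 4.810 × 14.0 = 67.33 m³/s. P = γ·Q·ΔE = 9.81 × 67.33 × 2.719 = 1796 kW.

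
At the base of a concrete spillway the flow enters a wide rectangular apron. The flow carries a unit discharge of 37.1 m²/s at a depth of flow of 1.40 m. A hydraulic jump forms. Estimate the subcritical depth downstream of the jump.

y₂ = 13.5 m

V₁ = q/y₁ = 37.1/1.40 = 26.5 m/s. Fr₁ = V₁/√(g·y₁) = 26.5/√(9.81×1.40) = 7.15.
By Bélanger, y₂/y₁ = ½[√(1 + 8Fr₁²) − 1] = ½[√410.1 − 1] = 9.62.
y₂ = 9.62 × 1.40 = 13.5 m.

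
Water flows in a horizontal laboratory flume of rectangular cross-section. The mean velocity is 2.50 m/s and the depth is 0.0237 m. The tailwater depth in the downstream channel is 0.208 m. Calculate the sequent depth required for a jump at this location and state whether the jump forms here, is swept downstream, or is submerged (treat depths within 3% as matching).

y₂ = 0.162 m; the jump is submerged

Fr₁ = V₁/√(g·y₁) = 2.50/√(9.81×0.0237) = 5.18.
By Bélanger, y₂/y₁ = ½[√(1 + 8Fr₁²) − 1] = ½[√216.1 − 1] = 6.85.
y₂ = 6.85 × 0.0237 = 0.162 m.
Tailwater y_tw = 0.208 m: y_tw > y₂, so the jump is submerged.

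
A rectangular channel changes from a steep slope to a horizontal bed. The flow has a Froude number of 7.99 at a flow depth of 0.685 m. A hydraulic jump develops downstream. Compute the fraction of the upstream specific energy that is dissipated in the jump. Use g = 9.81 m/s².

ΔE/E₁ = 0.663 (66.3%)

Fr₁ = 7.99 (given).
Conjugate-depth relation: y₂/y₁ = ½[√(1 + 8Fr₁²) − 1] = ½[√511.7 − 1] = 10.8.
y₂ = 10.8 × 0.685 = 7.41 m.
E₁ = y₁(1 + Fr₁²/2) = 0.685×(1 + 7.99²/2) = 22.6 m. ΔE = (y₂ − y₁)³/(4y₁y₂) = 15.0 m. ΔE/E₁ = 15.0/22.6 = 0.663.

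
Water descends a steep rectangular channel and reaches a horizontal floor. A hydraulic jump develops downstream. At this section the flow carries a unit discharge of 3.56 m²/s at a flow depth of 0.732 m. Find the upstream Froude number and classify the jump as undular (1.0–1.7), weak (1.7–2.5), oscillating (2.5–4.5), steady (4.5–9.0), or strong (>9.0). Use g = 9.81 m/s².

Fr₁ = 1.81; weak jump

V₁ = q/y₁ = 3.56/0.732 = 4.86 m/s. Fr₁ = V₁/√(g·y₁) = 4.86/√(9.81×0.732) = 1.81.
Fr₁ = 1.81 lies in the weak range.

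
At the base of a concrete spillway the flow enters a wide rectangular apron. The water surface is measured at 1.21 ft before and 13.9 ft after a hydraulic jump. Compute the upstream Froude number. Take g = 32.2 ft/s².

For a rectangular channel the momentum equation gives q² = ½·g·y₁·y₂·(y₁ + y₂) = ½×32.2×1.21×13.9×15.1 = 4092.
q = √4092 = 64.0 ft²/s.
V₁ = q/y₁ = 52.9 ft/s; Fr₁ = V₁/√(g·y₁) = 8.47.

Fr₁ = 8.47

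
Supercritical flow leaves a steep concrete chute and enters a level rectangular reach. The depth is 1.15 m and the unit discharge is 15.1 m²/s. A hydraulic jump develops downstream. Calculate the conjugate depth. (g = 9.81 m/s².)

y₂ = 5.81 m

V₁ = q/y₁ = 15.1/1.15 = 13.1 m/s. Fr₁ = V₁/√(g·y₁) = 13.1/√(9.81×1.15) = 3.91.
Conjugate-depth relation: y₂/y₁ = ½[√(1 + 8Fr₁²) − 1] = ½[√123.3 − 1] = 5.05.
y₂ = 5.05 × 1.15 = 5.81 m.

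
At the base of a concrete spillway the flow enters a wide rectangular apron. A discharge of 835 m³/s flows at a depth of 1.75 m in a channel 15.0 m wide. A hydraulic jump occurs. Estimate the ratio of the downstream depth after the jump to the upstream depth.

q = Q/b = 835/15.0 = 55.7 m²/s; V₁ = q/y₁ = 31.8 m/s. Fr₁ = V₁/√(g·y₁) = 7.68.
Bélanger equation: y₂/y₁ = ½[√(1 + 8Fr₁²) − 1] = ½[√472.5 − 1] = 10.4.

y₂/y₁ = 10.4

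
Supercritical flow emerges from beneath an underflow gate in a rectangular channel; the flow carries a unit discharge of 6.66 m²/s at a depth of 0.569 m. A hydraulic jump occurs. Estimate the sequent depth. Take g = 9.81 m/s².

y₂ = 3.71 m

V₁ = q/y₁ = 6.66/0.569 = 11.7 m/s. Fr₁ = V₁/√(g·y₁) = 11.7/√(9.81×0.569) = 4.95.
Sequent-depth ratio: y₂/y₁ = ½[√(1 + 8Fr₁²) − 1] = ½[√197.4 − 1] = 6.52.
y₂ = 6.52 × 0.569 = 3.71 m.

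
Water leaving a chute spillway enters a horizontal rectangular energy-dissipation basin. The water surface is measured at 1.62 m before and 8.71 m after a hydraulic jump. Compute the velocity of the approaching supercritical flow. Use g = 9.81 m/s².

V₁ = 16.5 m/s

For a rectangular channel the momentum equation gives q² = ½·g·y₁·y₂·(y₁ + y₂) = ½×9.81×1.62×8.71×10.3 = 715.
q = √715 = 26.7 m²/s.
V₁ = q/y₁ = 26.7/1.62 = 16.5 m/s.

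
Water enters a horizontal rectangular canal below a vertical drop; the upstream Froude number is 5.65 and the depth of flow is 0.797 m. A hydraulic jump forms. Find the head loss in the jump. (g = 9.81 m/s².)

Fr₁ = 5.65 (given).
Bélanger equation: y₂/y₁ = ½[√(1 + 8Fr₁²) − 1] = ½[√256.4 − 1] = 7.51.
y₂ = 7.51 × 0.797 = 5.98 m.
Head loss: ΔE = (y₂ − y₁)³/(4y₁y₂) = (5.98 − 0.797)³/(4×0.797×5.98) = 139/19.1 = 7.31 m.

ΔE = 7.31 m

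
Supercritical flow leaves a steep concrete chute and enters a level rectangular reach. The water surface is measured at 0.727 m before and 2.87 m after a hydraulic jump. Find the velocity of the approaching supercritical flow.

For a rectangular channel the momentum equation gives q² = ½·g·y₁·y₂·(y₁ + y₂) = ½×9.81×0.727×2.87×3.60 = 36.8.
q = √36.8 = 6.07 m²/s.
V₁ = q/y₁ = 6.07/0.727 = 8.35 m/s.

V₁ = 8.35 m/s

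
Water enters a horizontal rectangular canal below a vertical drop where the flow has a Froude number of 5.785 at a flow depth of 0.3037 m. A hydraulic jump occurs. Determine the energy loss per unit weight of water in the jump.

ΔE = 2.962 m

Fr₁ = 5.785 (given).
Conjugate-depth relation: y₂/y₁ = ½[√(1 + 8Fr₁²) − 1] = ½[√268.73 − 1] = 7.696.
y₂ = 7.696 × 0.3037 = 2.337 m.
Head loss: ΔE = (y₂ − y₁)³/(4y₁y₂) = (2.337 − 0.3037)³/(4×0.3037×2.337) = 8.412/2.840 = 2.962 m.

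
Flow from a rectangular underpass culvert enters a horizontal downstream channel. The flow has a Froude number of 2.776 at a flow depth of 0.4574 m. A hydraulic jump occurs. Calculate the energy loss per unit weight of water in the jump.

ΔE = 0.4909 m

Fr₁ = 2.776 (given).
Conjugate-depth relation: y₂/y₁ = ½[√(1 + 8Fr₁²) − 1] = ½[√62.649 − 1] = 3.458.
y₂ = 3.458 × 0.4574 = 1.581 m.
Head loss: ΔE = (y₂ − y₁)³/(4y₁y₂) = (1.581 − 0.4574)³/(4×0.4574×1.581) = 1.420/2.893 = 0.4909 m.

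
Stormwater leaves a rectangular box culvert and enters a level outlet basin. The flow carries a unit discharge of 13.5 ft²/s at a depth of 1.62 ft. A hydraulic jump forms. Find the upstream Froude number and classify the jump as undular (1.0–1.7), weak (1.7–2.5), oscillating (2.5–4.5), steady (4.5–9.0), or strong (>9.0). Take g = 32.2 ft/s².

Fr₁ = 1.15; undular jump

V₁ = q/y₁ = 13.5/1.62 = 8.33 ft/s. Fr₁ = V₁/√(g·y₁) = 8.33/√(32.2×1.62) = 1.15.
Fr₁ = 1.15 lies in the undular range.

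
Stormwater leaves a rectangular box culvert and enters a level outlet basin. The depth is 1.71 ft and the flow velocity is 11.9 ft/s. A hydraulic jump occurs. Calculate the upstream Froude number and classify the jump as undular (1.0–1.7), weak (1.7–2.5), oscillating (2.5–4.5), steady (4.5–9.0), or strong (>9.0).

Fr₁ = V₁/√(g·y₁) = 11.9/√(32.2×1.71) = 1.60.
Fr₁ = 1.60 lies in the undular range.

Fr₁ = 1.60; undular jump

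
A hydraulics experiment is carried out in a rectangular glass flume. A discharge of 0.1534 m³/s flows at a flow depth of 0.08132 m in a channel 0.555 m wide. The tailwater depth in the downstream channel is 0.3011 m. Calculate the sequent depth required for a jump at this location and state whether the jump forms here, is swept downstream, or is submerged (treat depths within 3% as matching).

y₂ = 0.3989 m; the jump is swept downstream

q = Q/b = 0.1534/0.555 = 0.2764 m²/s; V₁ = q/y₁ = 3.399 m/s. Fr₁ = V₁/√(g·y₁) = 3.805.
Bélanger equation: y₂/y₁ = ½[√(1 + 8Fr₁²) − 1] = ½[√116.85 − 1] = 4.905.
y₂ = 4.905 × 0.08132 = 0.3989 m.
Tailwater y_tw = 0.3011 m: y_tw < y₂, so the jump is swept downstream.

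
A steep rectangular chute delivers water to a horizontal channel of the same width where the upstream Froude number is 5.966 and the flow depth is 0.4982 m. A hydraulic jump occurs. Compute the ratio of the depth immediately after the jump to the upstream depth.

y₂/y₁ = 7.952

Fr₁ = 5.966 (given).
By Bélanger, y₂/y₁ = ½[√(1 + 8Fr₁²) − 1] = ½[√285.75 − 1] = 7.952.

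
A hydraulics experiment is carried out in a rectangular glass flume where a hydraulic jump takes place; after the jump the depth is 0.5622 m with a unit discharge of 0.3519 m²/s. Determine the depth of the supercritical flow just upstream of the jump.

V₂ = q/y₂ = 0.3519/0.5622 = 0.6259 m/s; Fr₂ = V₂/√(g·y₂) = 0.2665.
Applying the sequent-depth relation in reverse, y₁/y₂ = ½[√(1 + 8Fr₂²) − 1] = ½[√1.5683 − 1] = 0.1262.
y₁ = 0.1262 × 0.5622 = 0.07093 m.

y₁ = 0.07093 m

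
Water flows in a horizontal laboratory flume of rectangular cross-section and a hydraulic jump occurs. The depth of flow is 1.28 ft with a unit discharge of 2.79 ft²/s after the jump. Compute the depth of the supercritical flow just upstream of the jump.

y₁ = 0.247 ft

V₂ = q/y₂ = 2.79/1.28 = 2.18 ft/s; Fr₂ = V₂/√(g·y₂) = 0.340.
The Bélanger relation is symmetric: y₁/y₂ = ½[√(1 + 8Fr₂²) − 1] = ½[√1.922 − 1] = 0.193.
y₁ = 0.193 × 1.28 = 0.247 ft.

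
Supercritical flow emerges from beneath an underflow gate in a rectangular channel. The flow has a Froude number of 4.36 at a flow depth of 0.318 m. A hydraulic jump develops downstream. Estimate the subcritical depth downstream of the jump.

Fr₁ = 4.36 (given).
Bélanger equation: y₂/y₁ = ½[√(1 + 8Fr₁²) − 1] = ½[√153.1 − 1] = 5.69.
y₂ = 5.69 × 0.318 = 1.81 m.

y₂ = 1.81 m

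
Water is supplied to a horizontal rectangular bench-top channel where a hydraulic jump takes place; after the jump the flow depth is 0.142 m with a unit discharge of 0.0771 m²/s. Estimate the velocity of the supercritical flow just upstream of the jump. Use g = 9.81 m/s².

V₂ = q/y₂ = 0.0771/0.142 = 0.543 m/s; Fr₂ = V₂/√(g·y₂) = 0.460.
From the momentum equation (using Fr₂), y₁/y₂ = ½[√(1 + 8Fr₂²) − 1] = ½[√2.693 − 1] = 0.321.
y₁ = 0.321 × 0.142 = 0.0455 m.
V₁ = q/y₁ = 0.0771/0.0455 = 1.69 m/s.

V₁ = 1.69 m/s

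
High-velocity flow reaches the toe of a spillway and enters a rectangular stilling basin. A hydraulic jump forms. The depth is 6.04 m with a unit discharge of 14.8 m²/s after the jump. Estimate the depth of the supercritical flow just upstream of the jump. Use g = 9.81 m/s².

V₂ = q/y₂ = 14.8/6.04 = 2.45 m/s; Fr₂ = V₂/√(g·y₂) = 0.318.
The Bélanger relation is symmetric: y₁/y₂ = ½[√(1 + 8Fr₂²) − 1] = ½[√1.811 − 1] = 0.173.
y₁ = 0.173 × 6.04 = 1.04 m.

y₁ = 1.04 m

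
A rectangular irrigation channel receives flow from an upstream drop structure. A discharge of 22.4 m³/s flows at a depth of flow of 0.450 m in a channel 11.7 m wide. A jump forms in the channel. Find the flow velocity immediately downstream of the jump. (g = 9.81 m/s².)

V₂ = 1.77 m/s

q = Q/b = 22.4/11.7 = 1.91 m²/s; V₁ = q/y₁ = 4.25 m/s. Fr₁ = V₁/√(g·y₁) = 2.02.
Sequent-depth ratio: y₂/y₁ = ½[√(1 + 8Fr₁²) − 1] = ½[√33.80 − 1] = 2.41.
y₂ = 2.41 × 0.450 = 1.08 m.
V₂ = q/y₂ = 1.91/1.08 = 1.77 m/s.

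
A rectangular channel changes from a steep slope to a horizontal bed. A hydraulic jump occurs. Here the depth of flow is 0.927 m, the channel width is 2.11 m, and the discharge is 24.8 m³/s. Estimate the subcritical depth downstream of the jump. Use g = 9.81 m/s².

y₂ = 5.07 m

q = Q/b = 24.8/2.11 = 11.8 m²/s; V₁ = q/y₁ = 12.7 m/s. Fr₁ = V₁/√(g·y₁) = 4.20.
Bélanger equation: y₂/y₁ = ½[√(1 + 8Fr₁²) − 1] = ½[√142.4 − 1] = 5.47.
y₂ = 5.47 × 0.927 = 5.07 m.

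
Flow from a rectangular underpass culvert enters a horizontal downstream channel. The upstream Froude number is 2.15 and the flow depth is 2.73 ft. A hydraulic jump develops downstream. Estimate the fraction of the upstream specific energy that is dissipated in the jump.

Fr₁ = 2.15 (given).
Conjugate-depth relation: y₂/y₁ = ½[√(1 + 8Fr₁²) − 1] = ½[√37.98 − 1] = 2.58.
y₂ = 2.58 × 2.73 = 7.05 ft.
E₁ = y₁(1 + Fr₁²/2) = 2.73×(1 + 2.15²/2) = 9.04 ft. ΔE = (y₂ − y₁)³/(4y₁y₂) = 1.05 ft. ΔE/E₁ = 1.05/9.04 = 0.116.

ΔE/E₁ = 0.116 (11.6%)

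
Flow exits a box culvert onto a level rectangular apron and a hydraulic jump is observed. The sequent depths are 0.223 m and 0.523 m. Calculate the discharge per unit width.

For a rectangular channel the momentum equation gives q² = ½·g·y₁·y₂·(y₁ + y₂) = ½×9.81×0.223×0.523×0.746 = 0.427.
q = √0.427 = 0.653 m²/s.

q = 0.653 m²/s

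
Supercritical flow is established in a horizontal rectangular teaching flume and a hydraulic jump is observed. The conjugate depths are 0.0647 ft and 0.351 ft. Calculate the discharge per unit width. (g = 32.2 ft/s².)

q = 0.390 ft²/s

For a rectangular channel the momentum equation gives q² = ½·g·y₁·y₂·(y₁ + y₂) = ½×32.2×0.0647×0.351×0.416 = 0.152.
q = √0.152 = 0.390 ft²/s.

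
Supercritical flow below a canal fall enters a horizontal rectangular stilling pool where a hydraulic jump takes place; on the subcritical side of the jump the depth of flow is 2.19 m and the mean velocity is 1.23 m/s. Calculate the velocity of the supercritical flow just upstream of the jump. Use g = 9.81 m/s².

Fr₂ = V₂/√(g·y₂) = 1.23/√(9.81×2.19) = 0.265.
From the momentum equation (using Fr₂), y₁/y₂ = ½[√(1 + 8Fr₂²) − 1] = ½[√1.563 − 1] = 0.125.
y₁ = 0.125 × 2.19 = 0.274 m.
V₁ = q/y₁ = 2.69/0.274 = 9.83 m/s.

V₁ = 9.83 m/s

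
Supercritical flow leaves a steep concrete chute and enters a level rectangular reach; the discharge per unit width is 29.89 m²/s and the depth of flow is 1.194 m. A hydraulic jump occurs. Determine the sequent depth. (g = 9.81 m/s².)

y₂ = 11.77 m

V₁ = q/y₁ = 29.89/1.194 = 25.03 m/s. Fr₁ = V₁/√(g·y₁) = 25.03/√(9.81×1.194) = 7.315.
By Bélanger, y₂/y₁ = ½[√(1 + 8Fr₁²) − 1] = ½[√429.02 − 1] = 9.856.
y₂ = 9.856 × 1.194 = 11.77 m.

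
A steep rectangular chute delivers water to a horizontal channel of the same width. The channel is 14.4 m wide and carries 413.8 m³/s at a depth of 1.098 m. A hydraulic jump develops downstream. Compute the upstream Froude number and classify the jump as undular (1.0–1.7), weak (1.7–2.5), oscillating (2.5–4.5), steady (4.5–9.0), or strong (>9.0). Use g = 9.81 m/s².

q = Q/b = 413.8/14.4 = 28.74 m²/s; V₁ = q/y₁ = 26.17 m/s. Fr₁ = V₁/√(g·y₁) = 7.974.
Fr₁ = 7.974 lies in the steady range.

Fr₁ = 7.974; steady jump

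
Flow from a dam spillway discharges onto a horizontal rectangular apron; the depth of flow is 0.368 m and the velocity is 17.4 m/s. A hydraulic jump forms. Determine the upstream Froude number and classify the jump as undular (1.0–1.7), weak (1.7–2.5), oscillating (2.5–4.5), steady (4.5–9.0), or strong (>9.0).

Fr₁ = 9.16; strong jump

Fr₁ = V₁/√(g·y₁) = 17.4/√(9.81×0.368) = 9.16.
Fr₁ = 9.16 lies in the strong range.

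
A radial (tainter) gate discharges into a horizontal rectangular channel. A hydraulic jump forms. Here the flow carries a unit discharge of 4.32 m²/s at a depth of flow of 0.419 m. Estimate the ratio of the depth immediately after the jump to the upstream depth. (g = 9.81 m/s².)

V₁ = q/y₁ = 4.32/0.419 = 10.3 m/s. Fr₁ = V₁/√(g·y₁) = 10.3/√(9.81×0.419) = 5.09.
Sequent-depth ratio: y₂/y₁ = ½[√(1 + 8Fr₁²) − 1] = ½[√207.9 − 1] = 6.71.

y₂/y₁ = 6.71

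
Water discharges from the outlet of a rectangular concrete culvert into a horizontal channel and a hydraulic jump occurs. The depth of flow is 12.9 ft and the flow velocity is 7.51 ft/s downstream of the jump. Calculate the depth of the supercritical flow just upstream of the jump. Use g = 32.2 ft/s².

Fr₂ = V₂/√(g·y₂) = 7.51/√(32.2×12.9) = 0.368.
The Bélanger relation is symmetric: y₁/y₂ = ½[√(1 + 8Fr₂²) − 1] = ½[√2.086 − 1] = 0.222.
y₁ = 0.222 × 12.9 = 2.87 ft.

y₁ = 2.87 ft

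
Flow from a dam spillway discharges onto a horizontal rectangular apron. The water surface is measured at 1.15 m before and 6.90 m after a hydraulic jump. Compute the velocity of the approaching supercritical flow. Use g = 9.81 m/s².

For a rectangular channel the momentum equation gives q² = ½·g·y₁·y₂·(y₁ + y₂) = ½×9.81×1.15×6.90×8.05 = 313.
q = √313 = 17.7 m²/s.
V₁ = q/y₁ = 17.7/1.15 = 15.4 m/s.

V₁ = 15.4 m/s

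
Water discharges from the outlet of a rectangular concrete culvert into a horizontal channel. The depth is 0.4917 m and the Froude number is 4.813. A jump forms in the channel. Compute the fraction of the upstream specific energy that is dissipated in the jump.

ΔE/E₁ = 0.474 (47.4%)

Fr₁ = 4.813 (given).
From the momentum equation for a rectangular channel, y₂/y₁ = ½[√(1 + 8Fr₁²) − 1] = ½[√186.32 − 1] = 6.325.
y₂ = 6.325 × 0.4917 = 3.110 m.
E₁ = y₁(1 + Fr₁²/2) = 0.4917×(1 + 4.813²/2) = 6.187 m. ΔE = (y₂ − y₁)³/(4y₁y₂) = 2.934 m. ΔE/E₁ = 2.934/6.187 = 0.474.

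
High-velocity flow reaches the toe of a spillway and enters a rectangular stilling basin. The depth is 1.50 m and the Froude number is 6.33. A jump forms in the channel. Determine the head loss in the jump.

Fr₁ = 6.33 (given).
From the momentum equation for a rectangular channel, y₂/y₁ = ½[√(1 + 8Fr₁²) − 1] = ½[√321.6 − 1] = 8.47.
y₂ = 8.47 × 1.50 = 12.7 m.
V₁ = Fr₁·√(g·y₁) = 6.33×√(9.81×1.50) = 24.3 m/s; q = V₁·y₁ = 36.4 m²/s. V₂ = q/y₂ = 36.4/12.7 = 2.87 m/s. E₁ = y₁ + V₁²/2g = 31.6 m; E₂ = y₂ + V₂²/2g = 13.1 m. ΔE = E₁ − E₂ = 18.4 m.

ΔE = 18.4 m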